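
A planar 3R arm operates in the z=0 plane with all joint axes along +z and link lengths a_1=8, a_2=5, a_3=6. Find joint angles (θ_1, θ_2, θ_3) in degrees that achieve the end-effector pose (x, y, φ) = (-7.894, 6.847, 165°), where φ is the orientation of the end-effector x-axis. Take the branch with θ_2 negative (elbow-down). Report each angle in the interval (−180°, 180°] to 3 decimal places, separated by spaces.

wrist centre = target − a_3·(cos φ, sin φ) = (-2.0984, 5.2941)
cos θ_2 = (32.4308−8²−5²)/(2·8·5) = -0.7071; θ_2 = -135.0007° (elbow-down)
β = atan2(5.2941,-2.0984) = 111.6222°; ψ = atan2(-3.5355,4.4644) = -38.3766°
θ_1 = β − ψ = 149.9988°
θ_3 = φ − θ_1 − θ_2 = 150.0019° (wrapped to (-180°,180°])

149.999 -135.001 150.002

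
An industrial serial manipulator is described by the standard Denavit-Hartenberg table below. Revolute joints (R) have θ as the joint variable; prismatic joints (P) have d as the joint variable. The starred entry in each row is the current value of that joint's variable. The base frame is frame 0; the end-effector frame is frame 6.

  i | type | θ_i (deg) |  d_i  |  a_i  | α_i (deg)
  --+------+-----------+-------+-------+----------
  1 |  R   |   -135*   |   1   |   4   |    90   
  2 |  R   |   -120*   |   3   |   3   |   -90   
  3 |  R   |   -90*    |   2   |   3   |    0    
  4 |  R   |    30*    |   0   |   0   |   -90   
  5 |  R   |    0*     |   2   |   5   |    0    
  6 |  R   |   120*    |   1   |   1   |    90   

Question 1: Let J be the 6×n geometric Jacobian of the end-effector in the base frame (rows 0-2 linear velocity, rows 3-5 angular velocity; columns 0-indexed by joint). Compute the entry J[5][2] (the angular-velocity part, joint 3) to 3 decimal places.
-0.500

axis z_2 = (-0.6124,-0.6124,-0.5000); lever o_n−o_2 = (-2.7967,4.8360,-4.7655)
cross product → J_v[:, 2] = (5.3363,-1.5199,-4.6740)
J_ω[:, 2] = z_2
entry J[5][2] = -0.5000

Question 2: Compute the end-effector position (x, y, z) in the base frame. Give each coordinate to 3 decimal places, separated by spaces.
-6.686 5.190 -6.364

after link 1: o_1 = (-2.8284, -2.8284, 1.0000)
after link 2: o_2 = (-3.8891, 0.3536, -1.5981)
after link 3: o_3 = (-7.2352, 1.2501, -2.5981)
after link 4: o_4 = (-7.2352, 1.2501, -2.5981)
after link 5: o_5 = (-8.0937, 5.1011, -6.2631)
after link 6: o_6 = (-6.6858, 5.1895, -6.3636)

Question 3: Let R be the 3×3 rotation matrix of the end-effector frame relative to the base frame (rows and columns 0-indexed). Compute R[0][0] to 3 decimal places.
0.748

End-effector x-axis (col 0 of R) = (0.7481,0.1358,0.6495)
R[0][0] = 0.7481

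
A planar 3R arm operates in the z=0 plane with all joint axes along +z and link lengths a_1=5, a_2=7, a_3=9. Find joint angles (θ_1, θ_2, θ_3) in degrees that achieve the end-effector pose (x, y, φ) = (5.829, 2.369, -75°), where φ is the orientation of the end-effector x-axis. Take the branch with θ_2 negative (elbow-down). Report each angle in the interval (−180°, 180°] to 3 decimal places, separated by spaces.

wrist centre = target − a_3·(cos φ, sin φ) = (3.4996, 11.0623)
cos θ_2 = (134.6226−5²−7²)/(2·5·7) = 0.8660; θ_2 = -29.9987° (elbow-down)
β = atan2(11.0623,3.4996) = 72.4450°; ψ = atan2(-3.4999,11.0623) = -17.5562°
θ_1 = β − ψ = 90.0012°
θ_3 = φ − θ_1 − θ_2 = -135.0025° (wrapped to (-180°,180°])

90.001 -29.999 -135.003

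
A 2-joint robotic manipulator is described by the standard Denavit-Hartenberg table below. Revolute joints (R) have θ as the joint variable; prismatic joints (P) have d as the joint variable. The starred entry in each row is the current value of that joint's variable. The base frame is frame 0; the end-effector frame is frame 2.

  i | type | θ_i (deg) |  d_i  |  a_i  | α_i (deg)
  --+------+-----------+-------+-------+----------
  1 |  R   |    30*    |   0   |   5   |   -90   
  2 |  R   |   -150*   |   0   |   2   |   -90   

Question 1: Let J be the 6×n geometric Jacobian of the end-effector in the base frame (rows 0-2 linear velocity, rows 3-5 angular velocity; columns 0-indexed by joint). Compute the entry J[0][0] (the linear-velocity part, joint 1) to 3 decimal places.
axis z_0 = ẑ; lever o_n−o_0 = (2.8301,1.6340,1.0000)
cross product → J_v[:, 0] = (-1.6340,2.8301,0.0000)
J_ω[:, 0] = z_0
entry J[0][0] = -1.6340

-1.634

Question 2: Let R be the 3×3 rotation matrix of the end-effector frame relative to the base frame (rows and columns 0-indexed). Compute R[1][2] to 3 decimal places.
0.250

End-effector z-axis (col 2 of R) = (0.4330,0.2500,0.8660)
R[1][2] = 0.2500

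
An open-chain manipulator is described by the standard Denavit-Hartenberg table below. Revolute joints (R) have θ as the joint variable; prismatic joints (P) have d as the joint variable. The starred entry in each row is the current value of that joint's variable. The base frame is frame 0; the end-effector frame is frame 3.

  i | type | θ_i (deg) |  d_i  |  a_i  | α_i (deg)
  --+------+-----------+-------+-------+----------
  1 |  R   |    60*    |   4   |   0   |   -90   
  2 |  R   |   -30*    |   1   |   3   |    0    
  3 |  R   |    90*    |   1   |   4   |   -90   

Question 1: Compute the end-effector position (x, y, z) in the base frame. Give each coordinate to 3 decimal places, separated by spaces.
after link 1: o_1 = (0.0000, 0.0000, 4.0000)
after link 2: o_2 = (0.4330, 2.7500, 5.5000)
after link 3: o_3 = (0.5670, 4.9821, 2.0359)

0.567 4.982 2.036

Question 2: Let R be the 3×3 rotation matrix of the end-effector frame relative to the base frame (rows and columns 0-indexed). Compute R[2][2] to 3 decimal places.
End-effector z-axis (col 2 of R) = (-0.4330,-0.7500,-0.5000)
R[2][2] = -0.5000

-0.500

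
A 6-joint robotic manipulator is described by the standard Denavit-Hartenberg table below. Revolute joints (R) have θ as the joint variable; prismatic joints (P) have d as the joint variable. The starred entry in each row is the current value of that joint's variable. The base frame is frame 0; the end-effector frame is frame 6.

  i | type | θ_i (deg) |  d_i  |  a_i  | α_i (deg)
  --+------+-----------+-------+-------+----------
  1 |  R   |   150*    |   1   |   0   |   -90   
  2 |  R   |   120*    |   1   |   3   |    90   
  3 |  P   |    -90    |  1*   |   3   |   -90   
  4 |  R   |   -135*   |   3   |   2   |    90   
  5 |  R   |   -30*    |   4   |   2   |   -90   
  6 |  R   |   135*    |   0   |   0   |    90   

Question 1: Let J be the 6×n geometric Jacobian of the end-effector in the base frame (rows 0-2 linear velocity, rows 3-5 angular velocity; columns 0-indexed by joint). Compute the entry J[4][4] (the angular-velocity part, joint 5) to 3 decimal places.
-0.919

axis z_4 = (0.1768,-0.9186,0.3536); lever o_n−o_4 = (-1.2568,-3.9546,1.6679)
cross product → J_v[:, 4] = (-0.1339,-0.7392,-1.8536)
J_ω[:, 4] = z_4
entry J[4][4] = -0.9186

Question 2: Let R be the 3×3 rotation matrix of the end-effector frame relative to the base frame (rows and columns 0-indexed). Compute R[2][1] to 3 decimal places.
End-effector y-axis (col 1 of R) = (-0.0669,-0.3696,-0.9268)
R[2][1] = -0.9268

-0.927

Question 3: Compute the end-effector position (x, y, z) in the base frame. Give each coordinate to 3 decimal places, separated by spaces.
after link 1: o_1 = (0.0000, 0.0000, 1.0000)
after link 2: o_2 = (0.7990, -1.6160, -1.5981)
after link 3: o_3 = (1.5490, 1.4151, -2.0981)
after link 4: o_4 = (1.0803, 0.0527, -5.4033)
after link 5: o_5 = (-0.1765, -3.9019, -3.7354)
after link 6: o_6 = (-0.1765, -3.9019, -3.7354)

-0.177 -3.902 -3.735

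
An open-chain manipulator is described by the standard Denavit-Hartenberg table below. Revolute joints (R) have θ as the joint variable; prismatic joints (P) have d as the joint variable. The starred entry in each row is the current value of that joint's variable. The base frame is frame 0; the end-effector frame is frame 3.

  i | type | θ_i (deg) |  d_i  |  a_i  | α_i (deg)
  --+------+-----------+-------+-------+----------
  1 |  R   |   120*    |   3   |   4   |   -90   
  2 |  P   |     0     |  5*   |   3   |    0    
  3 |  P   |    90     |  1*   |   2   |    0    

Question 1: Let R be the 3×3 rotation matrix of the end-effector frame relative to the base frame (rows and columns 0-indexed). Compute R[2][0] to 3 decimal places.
End-effector x-axis (col 0 of R) = (-0.0000,0.0000,-1.0000)
R[2][0] = -1.0000

-1.000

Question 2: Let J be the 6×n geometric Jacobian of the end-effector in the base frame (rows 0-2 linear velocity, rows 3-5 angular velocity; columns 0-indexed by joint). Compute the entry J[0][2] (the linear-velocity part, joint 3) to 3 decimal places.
-0.866

prismatic axis z_2 = (-0.8660,-0.5000,0.0000)
J_v[:, 2] = z_2; J_ω[:, 2] = (0,0,0)
entry J[0][2] = -0.8660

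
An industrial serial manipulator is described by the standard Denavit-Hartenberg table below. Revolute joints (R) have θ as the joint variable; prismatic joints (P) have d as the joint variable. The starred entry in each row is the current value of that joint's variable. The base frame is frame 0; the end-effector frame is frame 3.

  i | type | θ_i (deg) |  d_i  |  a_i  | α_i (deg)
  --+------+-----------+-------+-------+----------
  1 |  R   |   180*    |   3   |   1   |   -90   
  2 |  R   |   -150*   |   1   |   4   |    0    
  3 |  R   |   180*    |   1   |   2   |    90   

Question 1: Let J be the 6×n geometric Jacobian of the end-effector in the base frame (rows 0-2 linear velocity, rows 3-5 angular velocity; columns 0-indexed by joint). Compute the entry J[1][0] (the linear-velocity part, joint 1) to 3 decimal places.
axis z_0 = ẑ; lever o_n−o_0 = (0.7321,-2.0000,4.0000)
cross product → J_v[:, 0] = (2.0000,0.7321,-0.0000)
J_ω[:, 0] = z_0
entry J[1][0] = 0.7321

0.732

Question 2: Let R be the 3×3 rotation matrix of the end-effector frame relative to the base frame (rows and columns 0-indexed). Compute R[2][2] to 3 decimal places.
0.866

End-effector z-axis (col 2 of R) = (-0.5000,0.0000,0.8660)
R[2][2] = 0.8660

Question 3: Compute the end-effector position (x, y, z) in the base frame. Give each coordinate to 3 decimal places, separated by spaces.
0.732 -2.000 4.000

after link 1: o_1 = (-1.0000, 0.0000, 3.0000)
after link 2: o_2 = (2.4641, -1.0000, 5.0000)
after link 3: o_3 = (0.7321, -2.0000, 4.0000)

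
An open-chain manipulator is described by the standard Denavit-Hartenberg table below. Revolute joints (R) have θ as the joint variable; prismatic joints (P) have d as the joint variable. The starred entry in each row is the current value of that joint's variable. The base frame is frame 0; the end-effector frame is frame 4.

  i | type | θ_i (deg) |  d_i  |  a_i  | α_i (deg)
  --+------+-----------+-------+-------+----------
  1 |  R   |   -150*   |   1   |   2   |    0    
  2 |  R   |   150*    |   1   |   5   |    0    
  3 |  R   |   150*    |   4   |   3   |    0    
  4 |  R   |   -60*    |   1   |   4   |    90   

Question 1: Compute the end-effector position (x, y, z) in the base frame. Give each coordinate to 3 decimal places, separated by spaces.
0.670 4.500 7.000

after link 1: o_1 = (-1.7321, -1.0000, 1.0000)
after link 2: o_2 = (3.2679, -1.0000, 2.0000)
after link 3: o_3 = (0.6699, 0.5000, 6.0000)
after link 4: o_4 = (0.6699, 4.5000, 7.0000)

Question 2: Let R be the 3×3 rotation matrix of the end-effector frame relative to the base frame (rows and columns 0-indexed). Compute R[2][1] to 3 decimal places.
1.000

End-effector y-axis (col 1 of R) = (-0.0000,-0.0000,1.0000)
R[2][1] = 1.0000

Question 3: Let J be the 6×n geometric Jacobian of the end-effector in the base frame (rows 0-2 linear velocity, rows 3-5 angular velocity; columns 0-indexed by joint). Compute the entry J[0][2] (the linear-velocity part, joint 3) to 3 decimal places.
-5.500

axis z_2 = (0.0000,0.0000,1.0000); lever o_n−o_2 = (-2.5981,5.5000,5.0000)
cross product → J_v[:, 2] = (-5.5000,-2.5981,0.0000)
J_ω[:, 2] = z_2
entry J[0][2] = -5.5000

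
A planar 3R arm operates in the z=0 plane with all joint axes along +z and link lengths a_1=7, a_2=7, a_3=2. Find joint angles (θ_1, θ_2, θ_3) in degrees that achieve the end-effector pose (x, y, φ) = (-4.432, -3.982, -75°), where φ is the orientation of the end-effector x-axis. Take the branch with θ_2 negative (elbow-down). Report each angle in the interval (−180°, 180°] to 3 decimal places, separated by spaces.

-90.000 -135.001 150.001

wrist centre = target − a_3·(cos φ, sin φ) = (-4.9496, -2.0501)
cos θ_2 = (28.7020−7²−7²)/(2·7·7) = -0.7071; θ_2 = -135.0012° (elbow-down)
β = atan2(-2.0501,-4.9496) = -157.5006°; ψ = atan2(-4.9496,2.0501) = -67.5006°
θ_1 = β − ψ = -90.0000°
θ_3 = φ − θ_1 − θ_2 = 150.0012° (wrapped to (-180°,180°])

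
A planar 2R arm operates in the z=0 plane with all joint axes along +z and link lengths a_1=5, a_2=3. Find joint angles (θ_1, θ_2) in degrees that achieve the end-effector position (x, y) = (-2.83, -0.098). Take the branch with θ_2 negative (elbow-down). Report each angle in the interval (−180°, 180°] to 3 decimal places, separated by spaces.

cos θ_2 = (8.0185−5²−3²)/(2·5·3) = -0.8660; θ_2 = -150.0028° (elbow-down)
β = atan2(-0.0980,-2.8300) = -178.0167°; ψ = atan2(-1.4999,2.4019) = -31.9834°
θ_1 = β − ψ = -146.0333°

-146.033 -150.003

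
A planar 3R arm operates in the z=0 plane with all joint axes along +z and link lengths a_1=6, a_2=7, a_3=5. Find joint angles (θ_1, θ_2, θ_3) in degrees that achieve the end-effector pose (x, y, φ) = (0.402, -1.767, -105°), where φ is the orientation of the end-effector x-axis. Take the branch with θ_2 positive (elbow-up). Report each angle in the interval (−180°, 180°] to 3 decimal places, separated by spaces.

-29.992 149.996 134.995

wrist centre = target − a_3·(cos φ, sin φ) = (1.6961, 3.0626)
cos θ_2 = (12.2564−6²−7²)/(2·6·7) = -0.8660; θ_2 = 149.9965° (elbow-up)
β = atan2(3.0626,1.6961) = 61.0222°; ψ = atan2(3.5004,-0.0620) = 91.0141°
θ_1 = β − ψ = -29.9920°
θ_3 = φ − θ_1 − θ_2 = 134.9955° (wrapped to (-180°,180°])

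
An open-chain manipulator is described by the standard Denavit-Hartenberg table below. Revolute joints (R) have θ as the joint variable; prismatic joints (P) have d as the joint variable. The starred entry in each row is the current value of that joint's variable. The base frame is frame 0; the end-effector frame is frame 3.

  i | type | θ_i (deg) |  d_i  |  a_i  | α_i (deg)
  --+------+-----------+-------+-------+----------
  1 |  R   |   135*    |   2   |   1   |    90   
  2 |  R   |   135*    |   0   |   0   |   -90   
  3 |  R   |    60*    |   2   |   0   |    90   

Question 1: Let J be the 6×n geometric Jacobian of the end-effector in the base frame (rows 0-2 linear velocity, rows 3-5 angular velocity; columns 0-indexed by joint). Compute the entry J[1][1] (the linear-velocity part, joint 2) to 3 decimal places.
axis z_1 = (0.7071,0.7071,0.0000); lever o_n−o_1 = (1.0000,-1.0000,-1.4142)
cross product → J_v[:, 1] = (-1.0000,1.0000,-1.4142)
J_ω[:, 1] = z_1
entry J[1][1] = 1.0000

1.000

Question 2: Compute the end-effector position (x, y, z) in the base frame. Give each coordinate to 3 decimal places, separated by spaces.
0.293 -0.293 0.586

after link 1: o_1 = (-0.7071, 0.7071, 2.0000)
after link 2: o_2 = (-0.7071, 0.7071, 2.0000)
after link 3: o_3 = (0.2929, -0.2929, 0.5858)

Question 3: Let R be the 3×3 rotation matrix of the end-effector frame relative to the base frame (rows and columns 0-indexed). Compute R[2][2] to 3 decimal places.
End-effector z-axis (col 2 of R) = (0.7866,-0.0795,0.6124)
R[2][2] = 0.6124

0.612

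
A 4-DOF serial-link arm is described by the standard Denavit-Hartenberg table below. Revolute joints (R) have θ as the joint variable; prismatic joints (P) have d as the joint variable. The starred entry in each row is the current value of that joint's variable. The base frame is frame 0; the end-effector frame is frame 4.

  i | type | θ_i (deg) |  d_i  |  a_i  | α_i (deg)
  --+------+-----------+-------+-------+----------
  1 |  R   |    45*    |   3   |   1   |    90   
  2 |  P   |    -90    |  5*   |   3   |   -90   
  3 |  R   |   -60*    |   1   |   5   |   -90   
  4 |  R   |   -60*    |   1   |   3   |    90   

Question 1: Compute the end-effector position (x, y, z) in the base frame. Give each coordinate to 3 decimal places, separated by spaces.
10.414 -3.911 -4.116

after link 1: o_1 = (0.7071, 0.7071, 3.0000)
after link 2: o_2 = (4.2426, -2.8284, 0.0000)
after link 3: o_3 = (8.0116, -5.1832, -2.5000)
after link 4: o_4 = (10.4137, -3.9111, -4.1160)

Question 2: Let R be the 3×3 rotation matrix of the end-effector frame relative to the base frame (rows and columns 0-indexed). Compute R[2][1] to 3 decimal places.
-0.866

End-effector y-axis (col 1 of R) = (-0.3536,0.3536,-0.8660)
R[2][1] = -0.8660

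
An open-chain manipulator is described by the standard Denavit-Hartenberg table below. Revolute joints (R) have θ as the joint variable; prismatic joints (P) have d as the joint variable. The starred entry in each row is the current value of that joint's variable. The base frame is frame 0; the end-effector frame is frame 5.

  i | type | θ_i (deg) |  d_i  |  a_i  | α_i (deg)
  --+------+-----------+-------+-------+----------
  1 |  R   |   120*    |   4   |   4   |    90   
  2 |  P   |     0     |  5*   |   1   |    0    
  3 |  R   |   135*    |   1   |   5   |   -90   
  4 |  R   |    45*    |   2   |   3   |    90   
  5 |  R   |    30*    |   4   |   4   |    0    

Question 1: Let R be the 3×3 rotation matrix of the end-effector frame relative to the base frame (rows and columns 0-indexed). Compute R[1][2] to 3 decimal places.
End-effector z-axis (col 2 of R) = (0.8624,-0.0795,0.5000)
R[1][2] = -0.0795

-0.079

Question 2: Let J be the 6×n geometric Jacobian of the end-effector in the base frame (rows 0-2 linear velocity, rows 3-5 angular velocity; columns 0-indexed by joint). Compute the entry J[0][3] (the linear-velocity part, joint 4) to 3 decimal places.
-7.024

axis z_3 = (0.3536,-0.6124,-0.7071); lever o_n−o_3 = (2.5213,-7.8518,2.4036)
cross product → J_v[:, 3] = (-7.0240,-2.6326,-1.2321)
J_ω[:, 3] = z_3
entry J[0][3] = -7.0240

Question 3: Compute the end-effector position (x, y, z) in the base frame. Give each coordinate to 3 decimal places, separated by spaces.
6.985 -3.584 9.939

after link 1: o_1 = (-2.0000, 3.4641, 4.0000)
after link 2: o_2 = (1.8301, 6.8301, 4.0000)
after link 3: o_3 = (4.4639, 4.2683, 7.5355)
after link 4: o_4 = (4.0839, 0.6838, 7.6213)
after link 5: o_5 = (6.9852, -3.5835, 9.9392)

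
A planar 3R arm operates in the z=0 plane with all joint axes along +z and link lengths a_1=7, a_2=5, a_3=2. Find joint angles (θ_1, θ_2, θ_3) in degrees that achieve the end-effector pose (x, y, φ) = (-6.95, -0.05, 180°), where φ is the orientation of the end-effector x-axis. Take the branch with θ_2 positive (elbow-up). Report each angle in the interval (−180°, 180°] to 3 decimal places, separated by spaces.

134.997 134.997 -89.994

wrist centre = target − a_3·(cos φ, sin φ) = (-4.9500, -0.0500)
cos θ_2 = (24.5050−7²−5²)/(2·7·5) = -0.7071; θ_2 = 134.9971° (elbow-up)
β = atan2(-0.0500,-4.9500) = -179.4213°; ψ = atan2(3.5357,3.4646) = 45.5816°
θ_1 = β − ψ = -225.0029°
θ_3 = φ − θ_1 − θ_2 = -89.9942° (wrapped to (-180°,180°])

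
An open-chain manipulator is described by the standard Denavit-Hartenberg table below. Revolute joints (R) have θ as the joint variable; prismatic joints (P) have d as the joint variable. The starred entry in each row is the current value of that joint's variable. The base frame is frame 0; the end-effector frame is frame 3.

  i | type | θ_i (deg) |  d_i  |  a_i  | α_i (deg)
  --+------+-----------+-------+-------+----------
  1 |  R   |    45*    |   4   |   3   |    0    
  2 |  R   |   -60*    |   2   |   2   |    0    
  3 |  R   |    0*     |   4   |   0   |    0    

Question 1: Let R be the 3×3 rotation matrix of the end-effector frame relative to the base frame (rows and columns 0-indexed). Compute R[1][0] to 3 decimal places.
-0.259

End-effector x-axis (col 0 of R) = (0.9659,-0.2588,0.0000)
R[1][0] = -0.2588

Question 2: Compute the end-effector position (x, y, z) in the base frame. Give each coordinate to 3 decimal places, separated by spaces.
4.053 1.604 10.000

after link 1: o_1 = (2.1213, 2.1213, 4.0000)
after link 2: o_2 = (4.0532, 1.6037, 6.0000)
after link 3: o_3 = (4.0532, 1.6037, 10.0000)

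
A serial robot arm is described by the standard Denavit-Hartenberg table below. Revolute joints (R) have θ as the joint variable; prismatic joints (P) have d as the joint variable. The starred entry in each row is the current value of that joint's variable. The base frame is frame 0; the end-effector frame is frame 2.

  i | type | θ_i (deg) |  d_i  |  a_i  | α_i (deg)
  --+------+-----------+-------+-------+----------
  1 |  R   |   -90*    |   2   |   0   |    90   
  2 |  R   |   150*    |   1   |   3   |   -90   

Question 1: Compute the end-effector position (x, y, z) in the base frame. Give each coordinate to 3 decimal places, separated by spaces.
-1.000 2.598 3.500

after link 1: o_1 = (0.0000, 0.0000, 2.0000)
after link 2: o_2 = (-1.0000, 2.5981, 3.5000)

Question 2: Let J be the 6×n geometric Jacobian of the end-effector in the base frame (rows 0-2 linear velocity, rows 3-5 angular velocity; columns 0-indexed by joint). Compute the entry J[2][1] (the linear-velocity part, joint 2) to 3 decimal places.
axis z_1 = (-1.0000,-0.0000,0.0000); lever o_n−o_1 = (-1.0000,2.5981,1.5000)
cross product → J_v[:, 1] = (-0.0000,1.5000,-2.5981)
J_ω[:, 1] = z_1
entry J[2][1] = -2.5981

-2.598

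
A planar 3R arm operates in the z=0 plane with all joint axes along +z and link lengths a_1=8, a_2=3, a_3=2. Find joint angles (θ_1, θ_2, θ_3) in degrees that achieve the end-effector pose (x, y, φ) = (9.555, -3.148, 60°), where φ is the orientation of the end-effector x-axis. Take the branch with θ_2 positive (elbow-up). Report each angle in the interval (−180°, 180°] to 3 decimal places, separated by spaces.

wrist centre = target − a_3·(cos φ, sin φ) = (8.5550, -4.8801)
cos θ_2 = (97.0029−8²−3²)/(2·8·3) = 0.5001; θ_2 = 59.9960° (elbow-up)
β = atan2(-4.8801,8.5550) = -29.7018°; ψ = atan2(2.5980,9.5002) = 15.2945°
θ_1 = β − ψ = -44.9963°
θ_3 = φ − θ_1 − θ_2 = 45.0003° (wrapped to (-180°,180°])

-44.996 59.996 45.000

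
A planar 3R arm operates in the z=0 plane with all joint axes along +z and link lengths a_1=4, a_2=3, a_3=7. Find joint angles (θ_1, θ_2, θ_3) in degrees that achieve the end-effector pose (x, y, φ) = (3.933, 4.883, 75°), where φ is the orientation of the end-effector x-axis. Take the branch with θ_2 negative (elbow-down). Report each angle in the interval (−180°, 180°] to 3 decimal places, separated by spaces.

wrist centre = target − a_3·(cos φ, sin φ) = (2.1213, -1.8785)
cos θ_2 = (8.0285−4²−3²)/(2·4·3) = -0.7071; θ_2 = -135.0033° (elbow-down)
β = atan2(-1.8785,2.1213) = -41.5264°; ψ = atan2(-2.1212,1.8786) = -48.4715°
θ_1 = β − ψ = 6.9451°
θ_3 = φ − θ_1 − θ_2 = -156.9418° (wrapped to (-180°,180°])

6.945 -135.003 -156.942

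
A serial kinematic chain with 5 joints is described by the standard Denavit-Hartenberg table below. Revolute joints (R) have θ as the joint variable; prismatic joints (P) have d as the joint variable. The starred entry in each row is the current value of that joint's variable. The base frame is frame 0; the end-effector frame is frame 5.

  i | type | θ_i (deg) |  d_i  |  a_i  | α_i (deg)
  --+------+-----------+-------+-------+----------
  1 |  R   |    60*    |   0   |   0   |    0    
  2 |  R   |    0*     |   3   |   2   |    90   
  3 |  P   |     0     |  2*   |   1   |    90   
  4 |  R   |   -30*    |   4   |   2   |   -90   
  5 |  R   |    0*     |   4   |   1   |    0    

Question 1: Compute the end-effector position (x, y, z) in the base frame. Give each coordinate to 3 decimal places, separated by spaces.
after link 1: o_1 = (0.0000, 0.0000, 0.0000)
after link 2: o_2 = (1.0000, 1.7321, 3.0000)
after link 3: o_3 = (3.2321, 1.5981, 3.0000)
after link 4: o_4 = (3.2321, 3.5981, -1.0000)
after link 5: o_5 = (7.2321, 4.5981, -1.0000)

7.232 4.598 -1.000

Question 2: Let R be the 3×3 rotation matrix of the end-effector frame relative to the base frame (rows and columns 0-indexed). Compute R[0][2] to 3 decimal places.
1.000

End-effector z-axis (col 2 of R) = (1.0000,-0.0000,0.0000)
R[0][2] = 1.0000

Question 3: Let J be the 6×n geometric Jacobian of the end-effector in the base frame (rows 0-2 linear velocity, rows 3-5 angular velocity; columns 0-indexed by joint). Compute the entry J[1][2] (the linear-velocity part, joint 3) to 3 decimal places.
-0.500

prismatic axis z_2 = (0.8660,-0.5000,0.0000)
J_v[:, 2] = z_2; J_ω[:, 2] = (0,0,0)
entry J[1][2] = -0.5000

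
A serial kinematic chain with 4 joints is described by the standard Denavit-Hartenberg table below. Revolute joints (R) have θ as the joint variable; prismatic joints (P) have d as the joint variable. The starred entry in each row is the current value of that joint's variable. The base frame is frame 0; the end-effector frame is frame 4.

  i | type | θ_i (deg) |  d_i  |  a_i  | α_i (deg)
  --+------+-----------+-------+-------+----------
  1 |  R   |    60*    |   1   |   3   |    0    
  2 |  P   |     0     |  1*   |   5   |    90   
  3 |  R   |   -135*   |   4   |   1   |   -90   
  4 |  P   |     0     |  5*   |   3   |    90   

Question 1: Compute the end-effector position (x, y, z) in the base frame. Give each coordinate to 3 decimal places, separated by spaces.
after link 1: o_1 = (1.5000, 2.5981, 1.0000)
after link 2: o_2 = (4.0000, 6.9282, 2.0000)
after link 3: o_3 = (7.1105, 4.3158, 1.2929)
after link 4: o_4 = (7.8177, 5.5406, -4.3640)

7.818 5.541 -4.364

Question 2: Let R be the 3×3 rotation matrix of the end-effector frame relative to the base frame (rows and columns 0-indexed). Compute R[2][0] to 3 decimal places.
End-effector x-axis (col 0 of R) = (-0.3536,-0.6124,-0.7071)
R[2][0] = -0.7071

-0.707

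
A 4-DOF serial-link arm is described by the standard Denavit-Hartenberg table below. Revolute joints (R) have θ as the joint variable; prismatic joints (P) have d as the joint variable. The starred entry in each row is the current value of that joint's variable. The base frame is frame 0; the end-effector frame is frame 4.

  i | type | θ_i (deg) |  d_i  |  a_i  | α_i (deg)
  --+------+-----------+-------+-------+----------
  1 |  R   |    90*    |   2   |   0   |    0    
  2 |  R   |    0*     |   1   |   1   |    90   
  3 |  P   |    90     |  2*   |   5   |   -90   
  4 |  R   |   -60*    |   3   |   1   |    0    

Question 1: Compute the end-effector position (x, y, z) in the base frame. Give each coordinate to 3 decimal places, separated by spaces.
2.866 -2.000 8.500

after link 1: o_1 = (0.0000, 0.0000, 2.0000)
after link 2: o_2 = (0.0000, 1.0000, 3.0000)
after link 3: o_3 = (2.0000, 1.0000, 8.0000)
after link 4: o_4 = (2.8660, -2.0000, 8.5000)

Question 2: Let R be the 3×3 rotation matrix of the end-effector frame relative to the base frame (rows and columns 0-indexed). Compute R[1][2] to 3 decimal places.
-1.000

End-effector z-axis (col 2 of R) = (-0.0000,-1.0000,0.0000)
R[1][2] = -1.0000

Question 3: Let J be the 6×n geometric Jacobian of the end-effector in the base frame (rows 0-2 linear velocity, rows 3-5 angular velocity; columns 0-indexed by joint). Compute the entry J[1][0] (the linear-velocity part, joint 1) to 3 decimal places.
2.866

axis z_0 = ẑ; lever o_n−o_0 = (2.8660,-2.0000,8.5000)
cross product → J_v[:, 0] = (2.0000,2.8660,-0.0000)
J_ω[:, 0] = z_0
entry J[1][0] = 2.8660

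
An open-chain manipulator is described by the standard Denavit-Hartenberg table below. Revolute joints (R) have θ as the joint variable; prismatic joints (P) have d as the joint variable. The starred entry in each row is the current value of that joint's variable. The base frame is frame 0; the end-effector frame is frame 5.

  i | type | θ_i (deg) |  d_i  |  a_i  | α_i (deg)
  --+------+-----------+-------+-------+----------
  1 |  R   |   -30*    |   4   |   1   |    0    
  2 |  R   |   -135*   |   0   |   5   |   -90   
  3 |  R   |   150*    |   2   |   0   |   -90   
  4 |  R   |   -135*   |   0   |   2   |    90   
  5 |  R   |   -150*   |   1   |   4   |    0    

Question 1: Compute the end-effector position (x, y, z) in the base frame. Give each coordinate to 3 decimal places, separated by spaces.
after link 1: o_1 = (0.8660, -0.5000, 4.0000)
after link 2: o_2 = (-3.9636, -1.7941, 4.0000)
after link 3: o_3 = (-3.4460, -3.7259, 4.0000)
after link 4: o_4 = (-4.2630, -5.4090, 4.7071)
after link 5: o_5 = (-4.5883, -2.2282, 2.1039)

-4.588 -2.228 2.104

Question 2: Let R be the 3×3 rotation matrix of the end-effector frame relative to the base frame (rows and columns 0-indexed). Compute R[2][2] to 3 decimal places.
0.354

End-effector z-axis (col 2 of R) = (-0.7745,0.5245,0.3536)
R[2][2] = 0.3536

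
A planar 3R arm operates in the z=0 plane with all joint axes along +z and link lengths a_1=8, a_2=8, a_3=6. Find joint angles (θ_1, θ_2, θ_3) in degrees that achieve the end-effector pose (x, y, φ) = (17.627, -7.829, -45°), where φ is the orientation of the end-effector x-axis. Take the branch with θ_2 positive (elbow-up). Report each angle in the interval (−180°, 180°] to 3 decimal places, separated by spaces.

-44.999 59.998 -59.999

wrist centre = target − a_3·(cos φ, sin φ) = (13.3844, -3.5864)
cos θ_2 = (192.0030−8²−8²)/(2·8·8) = 0.5000; θ_2 = 59.9984° (elbow-up)
β = atan2(-3.5864,13.3844) = -15.0001°; ψ = atan2(6.9281,12.0002) = 29.9992°
θ_1 = β − ψ = -44.9993°
θ_3 = φ − θ_1 − θ_2 = -59.9991° (wrapped to (-180°,180°])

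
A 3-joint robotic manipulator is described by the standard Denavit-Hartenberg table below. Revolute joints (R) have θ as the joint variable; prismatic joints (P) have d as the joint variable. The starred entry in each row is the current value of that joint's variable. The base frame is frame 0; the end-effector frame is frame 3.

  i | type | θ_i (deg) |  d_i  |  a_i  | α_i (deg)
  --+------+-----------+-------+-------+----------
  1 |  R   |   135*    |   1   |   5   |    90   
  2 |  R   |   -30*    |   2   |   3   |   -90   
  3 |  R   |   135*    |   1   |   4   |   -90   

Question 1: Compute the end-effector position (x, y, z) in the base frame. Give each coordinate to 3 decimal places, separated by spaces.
-4.580 3.408 1.780

after link 1: o_1 = (-3.5355, 3.5355, 1.0000)
after link 2: o_2 = (-3.9584, 6.7869, -0.5000)
after link 3: o_3 = (-4.5799, 3.4084, 1.7802)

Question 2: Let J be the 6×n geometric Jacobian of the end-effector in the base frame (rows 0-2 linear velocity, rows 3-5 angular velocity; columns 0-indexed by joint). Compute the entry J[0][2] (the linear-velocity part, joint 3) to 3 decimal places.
axis z_2 = (-0.3536,0.3536,0.8660); lever o_n−o_2 = (-0.6215,-3.3785,2.2802)
cross product → J_v[:, 2] = (3.7321,0.2679,1.4142)
J_ω[:, 2] = z_2
entry J[0][2] = 3.7321

3.732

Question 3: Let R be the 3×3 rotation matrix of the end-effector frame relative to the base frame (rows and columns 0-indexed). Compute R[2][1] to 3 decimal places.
End-effector y-axis (col 1 of R) = (0.3536,-0.3536,-0.8660)
R[2][1] = -0.8660

-0.866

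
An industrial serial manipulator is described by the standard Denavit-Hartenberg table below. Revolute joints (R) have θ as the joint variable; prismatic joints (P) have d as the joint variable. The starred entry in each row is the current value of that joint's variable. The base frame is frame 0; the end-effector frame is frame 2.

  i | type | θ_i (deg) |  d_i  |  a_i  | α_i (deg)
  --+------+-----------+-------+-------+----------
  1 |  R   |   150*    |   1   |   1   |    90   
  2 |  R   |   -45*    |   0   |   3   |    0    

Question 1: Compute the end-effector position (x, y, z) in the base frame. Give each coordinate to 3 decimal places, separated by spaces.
after link 1: o_1 = (-0.8660, 0.5000, 1.0000)
after link 2: o_2 = (-2.7031, 1.5607, -1.1213)

-2.703 1.561 -1.121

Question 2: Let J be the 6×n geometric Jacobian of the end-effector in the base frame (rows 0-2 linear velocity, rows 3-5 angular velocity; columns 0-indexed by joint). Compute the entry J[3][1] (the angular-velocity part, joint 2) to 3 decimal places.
0.500

axis z_1 = (0.5000,0.8660,0.0000); lever o_n−o_1 = (-1.8371,1.0607,-2.1213)
cross product → J_v[:, 1] = (-1.8371,1.0607,2.1213)
J_ω[:, 1] = z_1
entry J[3][1] = 0.5000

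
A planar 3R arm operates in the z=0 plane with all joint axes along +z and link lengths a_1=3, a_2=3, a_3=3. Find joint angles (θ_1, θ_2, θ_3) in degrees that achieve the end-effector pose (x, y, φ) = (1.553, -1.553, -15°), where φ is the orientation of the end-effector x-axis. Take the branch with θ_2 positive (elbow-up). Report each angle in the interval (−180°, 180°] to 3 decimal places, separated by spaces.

wrist centre = target − a_3·(cos φ, sin φ) = (-1.3448, -0.7765)
cos θ_2 = (2.4114−3²−3²)/(2·3·3) = -0.8660; θ_2 = 150.0006° (elbow-up)
β = atan2(-0.7765,-1.3448) = -149.9957°; ψ = atan2(1.5000,0.4019) = 75.0003°
θ_1 = β − ψ = -224.9960°
θ_3 = φ − θ_1 − θ_2 = 59.9954° (wrapped to (-180°,180°])

135.004 150.001 59.995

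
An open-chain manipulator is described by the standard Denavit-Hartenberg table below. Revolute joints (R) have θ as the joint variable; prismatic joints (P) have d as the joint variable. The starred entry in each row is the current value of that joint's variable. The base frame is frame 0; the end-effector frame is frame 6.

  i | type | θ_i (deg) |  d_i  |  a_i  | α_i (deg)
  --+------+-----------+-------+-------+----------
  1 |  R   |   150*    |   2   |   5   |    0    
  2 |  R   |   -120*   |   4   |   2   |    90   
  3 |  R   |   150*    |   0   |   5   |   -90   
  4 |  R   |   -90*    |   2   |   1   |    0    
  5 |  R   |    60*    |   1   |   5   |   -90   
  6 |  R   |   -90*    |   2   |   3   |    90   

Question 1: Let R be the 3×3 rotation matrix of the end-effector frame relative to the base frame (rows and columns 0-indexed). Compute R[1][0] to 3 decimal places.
-0.250

End-effector x-axis (col 0 of R) = (-0.4330,-0.2500,-0.8660)
R[1][0] = -0.2500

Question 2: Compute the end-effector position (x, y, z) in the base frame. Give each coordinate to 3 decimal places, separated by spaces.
after link 1: o_1 = (-4.3301, 2.5000, 2.0000)
after link 2: o_2 = (-2.5981, 3.5000, 6.0000)
after link 3: o_3 = (-6.3481, 1.3349, 8.5000)
after link 4: o_4 = (-6.7141, -0.0311, 6.7679)
after link 5: o_5 = (-9.1447, -4.3212, 8.0670)
after link 6: o_6 = (-12.0598, -4.0042, 5.9689)

-12.060 -4.004 5.969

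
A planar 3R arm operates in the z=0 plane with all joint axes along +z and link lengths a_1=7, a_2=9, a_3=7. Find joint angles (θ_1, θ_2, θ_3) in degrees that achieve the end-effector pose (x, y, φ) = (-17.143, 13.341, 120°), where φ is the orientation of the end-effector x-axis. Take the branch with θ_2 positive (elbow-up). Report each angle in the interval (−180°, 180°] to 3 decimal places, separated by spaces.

wrist centre = target − a_3·(cos φ, sin φ) = (-13.6430, 7.2788)
cos θ_2 = (239.1127−7²−9²)/(2·7·9) = 0.8660; θ_2 = 30.0059° (elbow-up)
β = atan2(7.2788,-13.6430) = 151.9192°; ψ = atan2(4.5008,14.7938) = 16.9217°
θ_1 = β − ψ = 134.9975°
θ_3 = φ − θ_1 − θ_2 = -45.0034° (wrapped to (-180°,180°])

134.997 30.006 -45.003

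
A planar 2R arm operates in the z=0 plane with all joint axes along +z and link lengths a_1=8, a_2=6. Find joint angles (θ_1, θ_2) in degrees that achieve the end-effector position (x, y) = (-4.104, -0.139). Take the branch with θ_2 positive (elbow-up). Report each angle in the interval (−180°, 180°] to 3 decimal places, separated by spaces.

135.004 149.999

cos θ_2 = (16.8621−8²−6²)/(2·8·6) = -0.8660; θ_2 = 149.9993° (elbow-up)
β = atan2(-0.1390,-4.1040) = -178.0602°; ψ = atan2(3.0001,2.8039) = 46.9359°
θ_1 = β − ψ = -224.9961°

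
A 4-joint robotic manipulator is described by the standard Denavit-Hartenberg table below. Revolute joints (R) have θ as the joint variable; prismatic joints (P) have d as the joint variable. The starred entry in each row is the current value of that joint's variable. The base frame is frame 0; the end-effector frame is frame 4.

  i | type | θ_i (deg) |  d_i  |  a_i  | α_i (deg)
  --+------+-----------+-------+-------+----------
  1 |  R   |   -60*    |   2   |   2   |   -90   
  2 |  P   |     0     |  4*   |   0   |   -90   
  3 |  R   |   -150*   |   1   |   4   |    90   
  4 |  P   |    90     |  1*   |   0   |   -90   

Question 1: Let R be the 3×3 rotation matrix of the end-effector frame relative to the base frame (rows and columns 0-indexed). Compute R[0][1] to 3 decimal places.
1.000

End-effector y-axis (col 1 of R) = (1.0000,0.0000,0.0000)
R[0][1] = 1.0000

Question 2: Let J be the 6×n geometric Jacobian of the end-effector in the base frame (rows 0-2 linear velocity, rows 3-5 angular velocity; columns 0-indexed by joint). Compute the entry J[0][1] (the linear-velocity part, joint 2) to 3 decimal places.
prismatic axis z_1 = (0.8660,0.5000,0.0000)
J_v[:, 1] = z_1; J_ω[:, 1] = (0,0,0)
entry J[0][1] = 0.8660

0.866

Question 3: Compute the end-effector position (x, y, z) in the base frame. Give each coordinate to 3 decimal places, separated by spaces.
3.464 4.268 1.000

after link 1: o_1 = (1.0000, -1.7321, 2.0000)
after link 2: o_2 = (4.4641, 0.2679, 2.0000)
after link 3: o_3 = (4.4641, 4.2679, 1.0000)
after link 4: o_4 = (3.4641, 4.2679, 1.0000)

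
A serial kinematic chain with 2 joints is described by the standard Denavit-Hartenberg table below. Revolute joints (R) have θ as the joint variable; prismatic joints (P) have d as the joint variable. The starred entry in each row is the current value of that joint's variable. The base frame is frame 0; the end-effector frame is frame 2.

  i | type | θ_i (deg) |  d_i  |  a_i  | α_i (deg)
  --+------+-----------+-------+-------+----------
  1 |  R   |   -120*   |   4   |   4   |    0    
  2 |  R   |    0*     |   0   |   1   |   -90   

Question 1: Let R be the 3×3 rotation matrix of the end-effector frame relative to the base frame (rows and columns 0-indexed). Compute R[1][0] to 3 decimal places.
-0.866

End-effector x-axis (col 0 of R) = (-0.5000,-0.8660,0.0000)
R[1][0] = -0.8660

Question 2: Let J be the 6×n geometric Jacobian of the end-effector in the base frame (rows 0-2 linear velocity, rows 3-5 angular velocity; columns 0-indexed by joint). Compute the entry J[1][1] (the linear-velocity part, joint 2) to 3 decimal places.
-0.500

axis z_1 = (0.0000,0.0000,1.0000); lever o_n−o_1 = (-0.5000,-0.8660,0.0000)
cross product → J_v[:, 1] = (0.8660,-0.5000,0.0000)
J_ω[:, 1] = z_1
entry J[1][1] = -0.5000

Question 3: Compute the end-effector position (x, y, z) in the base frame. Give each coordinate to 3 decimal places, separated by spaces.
-2.500 -4.330 4.000

after link 1: o_1 = (-2.0000, -3.4641, 4.0000)
after link 2: o_2 = (-2.5000, -4.3301, 4.0000)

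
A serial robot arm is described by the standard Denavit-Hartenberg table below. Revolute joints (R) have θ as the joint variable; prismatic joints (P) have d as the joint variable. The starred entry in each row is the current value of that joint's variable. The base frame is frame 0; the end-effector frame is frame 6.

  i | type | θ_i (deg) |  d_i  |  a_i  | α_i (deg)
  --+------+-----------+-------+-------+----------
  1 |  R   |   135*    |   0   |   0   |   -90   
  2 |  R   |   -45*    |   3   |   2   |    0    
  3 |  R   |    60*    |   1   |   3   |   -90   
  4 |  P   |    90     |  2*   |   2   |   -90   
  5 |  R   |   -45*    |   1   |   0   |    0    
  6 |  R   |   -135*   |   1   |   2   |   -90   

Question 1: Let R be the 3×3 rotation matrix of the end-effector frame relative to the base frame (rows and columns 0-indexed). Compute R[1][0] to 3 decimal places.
End-effector x-axis (col 0 of R) = (-0.7071,-0.7071,0.0000)
R[1][0] = -0.7071

-0.707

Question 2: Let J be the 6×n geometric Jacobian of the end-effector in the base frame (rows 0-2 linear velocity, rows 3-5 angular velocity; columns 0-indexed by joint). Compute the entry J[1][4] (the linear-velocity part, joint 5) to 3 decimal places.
axis z_4 = (0.6830,-0.6830,0.2588); lever o_n−o_4 = (-0.0482,-2.7802,0.5176)
cross product → J_v[:, 4] = (0.3660,-0.3660,-1.9319)
J_ω[:, 4] = z_4
entry J[1][4] = -0.3660

-0.366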